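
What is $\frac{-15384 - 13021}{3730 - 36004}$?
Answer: $\frac{28405}{32274} \approx 0.88012$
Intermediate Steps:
$\frac{-15384 - 13021}{3730 - 36004} = - \frac{28405}{-32274} = \left(-28405\right) \left(- \frac{1}{32274}\right) = \frac{28405}{32274}$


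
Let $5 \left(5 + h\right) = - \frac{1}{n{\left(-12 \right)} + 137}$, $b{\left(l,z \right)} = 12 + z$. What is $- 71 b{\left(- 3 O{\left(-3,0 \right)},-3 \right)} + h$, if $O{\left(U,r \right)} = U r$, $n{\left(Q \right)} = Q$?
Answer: $- \frac{402501}{625} \approx -644.0$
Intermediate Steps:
$h = - \frac{3126}{625}$ ($h = -5 + \frac{\left(-1\right) \frac{1}{-12 + 137}}{5} = -5 + \frac{\left(-1\right) \frac{1}{125}}{5} = -5 + \frac{1}{5} \left(- \frac{1}{125}\right) = -5 - \frac{1}{625} = - \frac{3126}{625} \approx -5.0016$)
$- 71 b{\left(- 3 O{\left(-3,0 \right)},-3 \right)} + h = - 71 \left(12 - 3\right) - \frac{3126}{625} = \left(-71\right) 9 - \frac{3126}{625} = -639 - \frac{3126}{625} = - \frac{402501}{625}$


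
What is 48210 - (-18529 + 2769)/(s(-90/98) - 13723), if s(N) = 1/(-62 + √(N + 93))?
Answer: 556357778491737110/11540573161091 + 441280*√282/34621719483273 ≈ 48209.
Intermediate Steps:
s(N) = 1/(-62 + √(93 + N))
48210 - (-18529 + 2769)/(s(-90/98) - 13723) = 48210 - (-18529 + 2769)/(1/(-62 + √(93 - 90/98)) - 13723) = 48210 - (-15760)/(1/(-62 + √(93 - 90*1/98)) - 13723) = 48210 - (-15760)/(1/(-62 + √(93 - 45/49)) - 13723) = 48210 - (-15760)/(1/(-62 + √(4512/49)) - 13723) = 48210 - (-15760)/(1/(-62 + 4*√282/7) - 13723) = 48210 - (-15760)/(-13723 + 1/(-62 + 4*√282/7)) = 48210 + 15760/(-13723 + 1/(-62 + 4*√282/7))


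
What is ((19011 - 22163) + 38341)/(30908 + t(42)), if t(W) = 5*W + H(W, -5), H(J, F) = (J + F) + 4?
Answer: 35189/31159 ≈ 1.1293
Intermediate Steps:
H(J, F) = 4 + F + J (H(J, F) = (F + J) + 4 = 4 + F + J)
t(W) = -1 + 6*W (t(W) = 5*W + (4 - 5 + W) = 5*W + (-1 + W) = -1 + 6*W)
((19011 - 22163) + 38341)/(30908 + t(42)) = ((19011 - 22163) + 38341)/(30908 + (-1 + 6*42)) = (-3152 + 38341)/(30908 + (-1 + 252)) = 35189/(30908 + 251) = 35189/31159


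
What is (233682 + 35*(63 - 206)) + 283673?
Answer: 512350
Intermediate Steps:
(233682 + 35*(63 - 206)) + 283673 = (233682 + 35*(-143)) + 283673 = (233682 - 5005) + 283673 = 228677 + 283673 = 512350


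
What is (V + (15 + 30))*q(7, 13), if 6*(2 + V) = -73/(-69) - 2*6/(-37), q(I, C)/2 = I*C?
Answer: 60260473/7659 ≈ 7867.9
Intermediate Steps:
q(I, C) = 2*C*I (q(I, C) = 2*(I*C) = 2*(C*I) = 2*C*I)
V = -27107/15318 (V = -2 + (-73/(-69) - 2*6/(-37))/6 = -2 + (-73*(-1/69) - 12*(-1/37))/6 = -2 + (73/69 + 12/37)/6 = -2 + (⅙)*(3529/2553) = -2 + 3529/15318 = -27107/15318 ≈ -1.7696)
(V + (15 + 30))*q(7, 13) = (-27107/15318 + (15 + 30))*(2*13*7) = (-27107/15318 + 45)*182 = (662203/15318)*182 = 60260473/7659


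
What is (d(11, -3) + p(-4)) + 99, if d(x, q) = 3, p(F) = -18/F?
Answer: 213/2 ≈ 106.50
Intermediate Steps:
(d(11, -3) + p(-4)) + 99 = (3 - 18/(-4)) + 99 = (3 - 18*(-¼)) + 99 = (3 + 9/2) + 99 = 15/2 + 99 = 213/2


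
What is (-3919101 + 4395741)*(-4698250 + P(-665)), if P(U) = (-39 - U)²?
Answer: -2052590103360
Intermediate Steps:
(-3919101 + 4395741)*(-4698250 + P(-665)) = (-3919101 + 4395741)*(-4698250 + (39 - 665)²) = 476640*(-4698250 + (-626)²) = 476640*(-4698250 + 391876) = 476640*(-4306374) = -2052590103360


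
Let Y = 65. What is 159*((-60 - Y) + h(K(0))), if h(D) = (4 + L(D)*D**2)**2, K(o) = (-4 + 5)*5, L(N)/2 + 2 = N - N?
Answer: 1445469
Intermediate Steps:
L(N) = -4 (L(N) = -4 + 2*(N - N) = -4 + 2*0 = -4 + 0 = -4)
K(o) = 5 (K(o) = 1*5 = 5)
h(D) = (4 - 4*D**2)**2
159*((-60 - Y) + h(K(0))) = 159*((-60 - 1*65) + 16*(1 - 1*5**2)**2) = 159*((-60 - 65) + 16*(1 - 1*25)**2) = 159*(-125 + 16*(1 - 25)**2) = 159*(-125 + 16*(-24)**2) = 159*(-125 + 16*576) = 159*(-125 + 9216) = 159*9091 = 1445469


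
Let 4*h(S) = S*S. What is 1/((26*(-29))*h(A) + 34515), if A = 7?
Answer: 2/50557 ≈ 3.9559e-5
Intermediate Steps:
h(S) = S**2/4 (h(S) = (S*S)/4 = S**2/4)
1/((26*(-29))*h(A) + 34515) = 1/((26*(-29))*((1/4)*7**2) + 34515) = 1/(-377*49/2 + 34515) = 1/(-754*49/4 + 34515) = 1/(-18473/2 + 34515) = 1/(50557/2) = 2/50557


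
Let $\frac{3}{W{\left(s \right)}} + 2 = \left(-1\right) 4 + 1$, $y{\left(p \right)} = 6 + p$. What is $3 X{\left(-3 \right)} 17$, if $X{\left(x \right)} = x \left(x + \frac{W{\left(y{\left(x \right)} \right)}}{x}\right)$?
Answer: $\frac{2142}{5} \approx 428.4$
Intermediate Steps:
$W{\left(s \right)} = - \frac{3}{5}$ ($W{\left(s \right)} = \frac{3}{-2 + \left(\left(-1\right) 4 + 1\right)} = \frac{3}{-2 + \left(-4 + 1\right)} = \frac{3}{-2 - 3} = \frac{3}{-5} = 3 \left(- \frac{1}{5}\right) = - \frac{3}{5}$)
$X{\left(x \right)} = x \left(x - \frac{3}{5 x}\right)$
$3 X{\left(-3 \right)} 17 = 3 \left(- \frac{3}{5} + \left(-3\right)^{2}\right) 17 = 3 \left(- \frac{3}{5} + 9\right) 17 = 3 \cdot \frac{42}{5} \cdot 17 = \frac{126}{5} \cdot 17 = \frac{2142}{5}$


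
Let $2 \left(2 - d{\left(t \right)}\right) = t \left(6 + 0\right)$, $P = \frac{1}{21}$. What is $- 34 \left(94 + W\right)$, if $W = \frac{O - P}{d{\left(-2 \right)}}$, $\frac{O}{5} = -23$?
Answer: $- \frac{56848}{21} \approx -2707.0$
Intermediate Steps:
$O = -115$ ($O = 5 \left(-23\right) = -115$)
$P = \frac{1}{21} \approx 0.047619$
$d{\left(t \right)} = 2 - 3 t$ ($d{\left(t \right)} = 2 - \frac{t \left(6 + 0\right)}{2} = 2 - \frac{t 6}{2} = 2 - \frac{6 t}{2} = 2 - 3 t$)
$W = - \frac{302}{21}$ ($W = \frac{-115 - \frac{1}{21}}{2 - -6} = \frac{-115 - \frac{1}{21}}{2 + 6} = - \frac{2416}{21 \cdot 8} = \left(- \frac{2416}{21}\right) \frac{1}{8} = - \frac{302}{21} \approx -14.381$)
$- 34 \left(94 + W\right) = - 34 \left(94 - \frac{302}{21}\right) = \left(-34\right) \frac{1672}{21} = - \frac{56848}{21}$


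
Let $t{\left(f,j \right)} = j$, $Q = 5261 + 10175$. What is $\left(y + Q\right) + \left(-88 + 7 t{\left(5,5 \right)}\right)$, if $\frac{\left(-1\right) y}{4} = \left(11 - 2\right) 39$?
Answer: $13979$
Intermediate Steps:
$Q = 15436$
$y = -1404$ ($y = - 4 \left(11 - 2\right) 39 = - 4 \cdot 9 \cdot 39 = \left(-4\right) 351 = -1404$)
$\left(y + Q\right) + \left(-88 + 7 t{\left(5,5 \right)}\right) = \left(-1404 + 15436\right) + \left(-88 + 7 \cdot 5\right) = 14032 + \left(-88 + 35\right) = 14032 - 53 = 13979$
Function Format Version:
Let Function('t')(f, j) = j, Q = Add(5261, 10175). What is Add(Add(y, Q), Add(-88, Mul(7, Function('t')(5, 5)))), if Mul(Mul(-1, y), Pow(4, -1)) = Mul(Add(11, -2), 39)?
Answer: 13979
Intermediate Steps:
Q = 15436
y = -1404 (y = Mul(-4, Mul(Add(11, -2), 39)) = Mul(-4, Mul(9, 39)) = Mul(-4, 351) = -1404)
Add(Add(y, Q), Add(-88, Mul(7, Function('t')(5, 5)))) = Add(Add(-1404, 15436), Add(-88, Mul(7, 5))) = Add(14032, Add(-88, 35)) = Add(14032, -53) = 13979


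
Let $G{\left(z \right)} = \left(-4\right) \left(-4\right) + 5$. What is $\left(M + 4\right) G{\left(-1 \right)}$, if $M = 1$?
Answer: $105$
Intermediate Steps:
$G{\left(z \right)} = 21$ ($G{\left(z \right)} = 16 + 5 = 21$)
$\left(M + 4\right) G{\left(-1 \right)} = \left(1 + 4\right) 21 = 5 \cdot 21 = 105$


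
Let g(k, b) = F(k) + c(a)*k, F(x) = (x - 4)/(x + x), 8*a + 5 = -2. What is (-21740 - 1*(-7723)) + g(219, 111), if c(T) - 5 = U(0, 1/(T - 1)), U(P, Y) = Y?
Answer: -28553897/2190 ≈ -13038.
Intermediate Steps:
a = -7/8 (a = -5/8 + (⅛)*(-2) = -5/8 - ¼ = -7/8 ≈ -0.87500)
F(x) = (-4 + x)/(2*x) (F(x) = (-4 + x)/((2*x)) = (-4 + x)*(1/(2*x)) = (-4 + x)/(2*x))
c(T) = 5 + 1/(-1 + T) (c(T) = 5 + 1/(T - 1) = 5 + 1/(-1 + T))
g(k, b) = 67*k/15 + (-4 + k)/(2*k) (g(k, b) = (-4 + k)/(2*k) + ((-4 + 5*(-7/8))/(-1 - 7/8))*k = (-4 + k)/(2*k) + ((-4 - 35/8)/(-15/8))*k = (-4 + k)/(2*k) + (-8/15*(-67/8))*k = (-4 + k)/(2*k) + 67*k/15 = 67*k/15 + (-4 + k)/(2*k))
(-21740 - 1*(-7723)) + g(219, 111) = (-21740 - 1*(-7723)) + (½ - 2/219 + (67/15)*219) = (-21740 + 7723) + (½ - 2*1/219 + 4891/5) = -14017 + (½ - 2/219 + 4891/5) = -14017 + 2143333/2190 = -28553897/2190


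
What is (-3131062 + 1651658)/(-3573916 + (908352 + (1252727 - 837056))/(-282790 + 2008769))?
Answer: 2553420236516/6168502639741 ≈ 0.41394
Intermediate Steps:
(-3131062 + 1651658)/(-3573916 + (908352 + (1252727 - 837056))/(-282790 + 2008769)) = -1479404/(-3573916 + (908352 + 415671)/1725979) = -1479404/(-3573916 + 1324023*(1/1725979)) = -1479404/(-3573916 + 1324023/1725979) = -1479404/(-6168502639741/1725979) = -1479404*(-1725979/6168502639741) = 2553420236516/6168502639741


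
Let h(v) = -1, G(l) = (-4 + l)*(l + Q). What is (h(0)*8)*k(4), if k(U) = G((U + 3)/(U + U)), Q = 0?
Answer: 175/8 ≈ 21.875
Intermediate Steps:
G(l) = l*(-4 + l) (G(l) = (-4 + l)*(l + 0) = (-4 + l)*l = l*(-4 + l))
k(U) = (-4 + (3 + U)/(2*U))*(3 + U)/(2*U) (k(U) = ((U + 3)/(U + U))*(-4 + (U + 3)/(U + U)) = ((3 + U)/((2*U)))*(-4 + (3 + U)/((2*U))) = ((3 + U)*(1/(2*U)))*(-4 + (3 + U)*(1/(2*U))) = ((3 + U)/(2*U))*(-4 + (3 + U)/(2*U)) = (-4 + (3 + U)/(2*U))*(3 + U)/(2*U))
(h(0)*8)*k(4) = (-1*8)*((¼)*(9 - 18*4 - 7*4²)/4²) = -2*(9 - 72 - 7*16)/16 = -2*(9 - 72 - 112)/16 = -2*(-175)/16 = -8*(-175/64) = 175/8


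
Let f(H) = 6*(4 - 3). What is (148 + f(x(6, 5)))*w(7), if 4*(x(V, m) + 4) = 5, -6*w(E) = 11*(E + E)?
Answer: -11858/3 ≈ -3952.7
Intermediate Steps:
w(E) = -11*E/3 (w(E) = -11*(E + E)/6 = -11*2*E/6 = -11*E/3)
x(V, m) = -11/4 (x(V, m) = -4 + (¼)*5 = -4 + 5/4 = -11/4)
f(H) = 6 (f(H) = 6*1 = 6)
(148 + f(x(6, 5)))*w(7) = (148 + 6)*(-11/3*7) = 154*(-77/3) = -11858/3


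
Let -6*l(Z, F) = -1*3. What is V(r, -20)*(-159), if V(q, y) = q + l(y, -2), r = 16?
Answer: -5247/2 ≈ -2623.5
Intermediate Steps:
l(Z, F) = 1/2 (l(Z, F) = -(-1)*3/6 = -1/6*(-3) = 1/2)
V(q, y) = 1/2 + q (V(q, y) = q + 1/2 = 1/2 + q)
V(r, -20)*(-159) = (1/2 + 16)*(-159) = (33/2)*(-159) = -5247/2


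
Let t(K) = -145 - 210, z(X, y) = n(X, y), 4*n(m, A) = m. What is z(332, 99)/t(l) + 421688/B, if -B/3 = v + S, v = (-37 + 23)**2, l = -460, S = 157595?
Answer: -188989199/168047415 ≈ -1.1246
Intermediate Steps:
n(m, A) = m/4
v = 196 (v = (-14)**2 = 196)
z(X, y) = X/4
t(K) = -355
B = -473373 (B = -3*(196 + 157595) = -3*157791 = -473373)
z(332, 99)/t(l) + 421688/B = ((1/4)*332)/(-355) + 421688/(-473373) = 83*(-1/355) + 421688*(-1/473373) = -83/355 - 421688/473373 = -188989199/168047415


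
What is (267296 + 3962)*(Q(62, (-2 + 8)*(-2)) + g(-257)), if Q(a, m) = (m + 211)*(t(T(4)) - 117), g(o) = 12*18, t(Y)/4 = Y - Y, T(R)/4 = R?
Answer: -6257108286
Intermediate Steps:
T(R) = 4*R
t(Y) = 0 (t(Y) = 4*(Y - Y) = 4*0 = 0)
g(o) = 216
Q(a, m) = -24687 - 117*m (Q(a, m) = (m + 211)*(0 - 117) = (211 + m)*(-117) = -24687 - 117*m)
(267296 + 3962)*(Q(62, (-2 + 8)*(-2)) + g(-257)) = (267296 + 3962)*((-24687 - 117*(-2 + 8)*(-2)) + 216) = 271258*((-24687 - 702*(-2)) + 216) = 271258*((-24687 - 117*(-12)) + 216) = 271258*((-24687 + 1404) + 216) = 271258*(-23283 + 216) = 271258*(-23067) = -6257108286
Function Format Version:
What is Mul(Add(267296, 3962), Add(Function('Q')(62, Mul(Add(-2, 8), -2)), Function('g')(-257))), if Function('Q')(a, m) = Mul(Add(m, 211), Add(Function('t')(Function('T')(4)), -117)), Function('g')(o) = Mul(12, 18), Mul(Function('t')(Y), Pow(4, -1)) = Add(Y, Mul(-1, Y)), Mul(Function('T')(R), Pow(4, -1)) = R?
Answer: -6257108286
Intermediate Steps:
Function('T')(R) = Mul(4, R)
Function('t')(Y) = 0 (Function('t')(Y) = Mul(4, Add(Y, Mul(-1, Y))) = Mul(4, 0) = 0)
Function('g')(o) = 216
Function('Q')(a, m) = Add(-24687, Mul(-117, m)) (Function('Q')(a, m) = Mul(Add(m, 211), Add(0, -117)) = Mul(Add(211, m), -117) = Add(-24687, Mul(-117, m)))
Mul(Add(267296, 3962), Add(Function('Q')(62, Mul(Add(-2, 8), -2)), Function('g')(-257))) = Mul(Add(267296, 3962), Add(Add(-24687, Mul(-117, Mul(Add(-2, 8), -2))), 216)) = Mul(271258, Add(Add(-24687, Mul(-117, Mul(6, -2))), 216)) = Mul(271258, Add(Add(-24687, Mul(-117, -12)), 216)) = Mul(271258, Add(Add(-24687, 1404), 216)) = Mul(271258, Add(-23283, 216)) = Mul(271258, -23067) = -6257108286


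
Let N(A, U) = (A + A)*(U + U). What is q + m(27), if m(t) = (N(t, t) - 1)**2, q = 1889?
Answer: 8499114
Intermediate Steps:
N(A, U) = 4*A*U (N(A, U) = (2*A)*(2*U) = 4*A*U)
m(t) = (-1 + 4*t**2)**2 (m(t) = (4*t*t - 1)**2 = (4*t**2 - 1)**2 = (-1 + 4*t**2)**2)
q + m(27) = 1889 + (-1 + 4*27**2)**2 = 1889 + (-1 + 4*729)**2 = 1889 + (-1 + 2916)**2 = 1889 + 2915**2 = 1889 + 8497225 = 8499114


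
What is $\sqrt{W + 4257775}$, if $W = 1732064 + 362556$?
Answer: $\sqrt{6352395} \approx 2520.4$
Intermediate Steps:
$W = 2094620$
$\sqrt{W + 4257775} = \sqrt{2094620 + 4257775} = \sqrt{6352395}$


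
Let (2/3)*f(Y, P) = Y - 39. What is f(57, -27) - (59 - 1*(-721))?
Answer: -753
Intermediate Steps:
f(Y, P) = -117/2 + 3*Y/2 (f(Y, P) = 3*(Y - 39)/2 = 3*(-39 + Y)/2 = -117/2 + 3*Y/2)
f(57, -27) - (59 - 1*(-721)) = (-117/2 + (3/2)*57) - (59 - 1*(-721)) = (-117/2 + 171/2) - (59 + 721) = 27 - 1*780 = 27 - 780 = -753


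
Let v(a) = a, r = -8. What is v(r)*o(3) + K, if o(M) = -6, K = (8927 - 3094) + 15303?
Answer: 21184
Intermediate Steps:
K = 21136 (K = 5833 + 15303 = 21136)
v(r)*o(3) + K = -8*(-6) + 21136 = 48 + 21136 = 21184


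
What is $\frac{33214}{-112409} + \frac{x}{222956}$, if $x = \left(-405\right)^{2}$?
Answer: $\frac{11032625641}{25062261004} \approx 0.44021$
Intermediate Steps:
$x = 164025$
$\frac{33214}{-112409} + \frac{x}{222956} = \frac{33214}{-112409} + \frac{164025}{222956} = 33214 \left(- \frac{1}{112409}\right) + 164025 \cdot \frac{1}{222956} = - \frac{33214}{112409} + \frac{164025}{222956} = \frac{11032625641}{25062261004}$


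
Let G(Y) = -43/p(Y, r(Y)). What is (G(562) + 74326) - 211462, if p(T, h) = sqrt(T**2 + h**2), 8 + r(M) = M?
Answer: -137136 - 43*sqrt(155690)/311380 ≈ -1.3714e+5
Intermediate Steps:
r(M) = -8 + M
G(Y) = -43/sqrt(Y**2 + (-8 + Y)**2)
(G(562) + 74326) - 211462 = (-43/sqrt(562**2 + (-8 + 562)**2) + 74326) - 211462 = (-43/sqrt(315844 + 554**2) + 74326) - 211462 = (-43/sqrt(315844 + 306916) + 74326) - 211462 = (-43*sqrt(155690)/311380 + 74326) - 211462 = (74326 - 43*sqrt(155690)/311380) - 211462 = -137136 - 43*sqrt(155690)/311380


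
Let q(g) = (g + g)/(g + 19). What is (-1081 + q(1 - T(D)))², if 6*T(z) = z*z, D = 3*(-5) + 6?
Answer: 198894609/169 ≈ 1.1769e+6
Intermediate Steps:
D = -9 (D = -15 + 6 = -9)
T(z) = z²/6 (T(z) = (z*z)/6 = z²/6)
q(g) = 2*g/(19 + g) (q(g) = (2*g)/(19 + g) = 2*g/(19 + g))
(-1081 + q(1 - T(D)))² = (-1081 + 2*(1 - (-9)²/6)/(19 + (1 - (-9)²/6)))² = (-1081 + 2*(1 - 81/6)/(19 + (1 - 81/6)))² = (-1081 + 2*(1 - 1*27/2)/(19 + (1 - 1*27/2)))² = (-1081 + 2*(1 - 27/2)/(19 + (1 - 27/2)))² = (-1081 + 2*(-25/2)/(19 - 25/2))² = (-1081 + 2*(-25/2)/(13/2))² = (-1081 + 2*(-25/2)*(2/13))² = (-1081 - 50/13)² = (-14103/13)² = 198894609/169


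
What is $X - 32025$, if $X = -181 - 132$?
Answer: $-32338$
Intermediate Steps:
$X = -313$ ($X = -181 - 132 = -313$)
$X - 32025 = -313 - 32025 = -32338$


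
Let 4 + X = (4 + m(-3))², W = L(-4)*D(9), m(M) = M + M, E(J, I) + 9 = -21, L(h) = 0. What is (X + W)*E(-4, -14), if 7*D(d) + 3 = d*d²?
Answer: 0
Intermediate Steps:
E(J, I) = -30 (E(J, I) = -9 - 21 = -30)
m(M) = 2*M
D(d) = -3/7 + d³/7 (D(d) = -3/7 + (d*d²)/7 = -3/7 + d³/7)
W = 0 (W = 0*(-3/7 + (⅐)*9³) = 0*(-3/7 + (⅐)*729) = 0*(-3/7 + 729/7) = 0*(726/7) = 0)
X = 0 (X = -4 + (4 + 2*(-3))² = -4 + (4 - 6)² = -4 + (-2)² = -4 + 4 = 0)
(X + W)*E(-4, -14) = (0 + 0)*(-30) = 0*(-30) = 0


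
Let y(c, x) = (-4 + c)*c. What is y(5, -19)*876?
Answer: 4380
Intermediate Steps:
y(c, x) = c*(-4 + c)
y(5, -19)*876 = (5*(-4 + 5))*876 = (5*1)*876 = 5*876 = 4380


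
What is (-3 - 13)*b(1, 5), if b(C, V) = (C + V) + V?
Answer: -176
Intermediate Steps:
b(C, V) = C + 2*V
(-3 - 13)*b(1, 5) = (-3 - 13)*(1 + 2*5) = -16*(1 + 10) = -16*11 = -176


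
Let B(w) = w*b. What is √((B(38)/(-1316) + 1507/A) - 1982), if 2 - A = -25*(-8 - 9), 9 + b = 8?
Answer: I*√7736981798/1974 ≈ 44.559*I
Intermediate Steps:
b = -1 (b = -9 + 8 = -1)
B(w) = -w (B(w) = w*(-1) = -w)
A = -423 (A = 2 - (-25)*(-8 - 9) = 2 - (-25)*(-17) = 2 - 1*425 = 2 - 425 = -423)
√((B(38)/(-1316) + 1507/A) - 1982) = √((-1*38/(-1316) + 1507/(-423)) - 1982) = √((-38*(-1/1316) + 1507*(-1/423)) - 1982) = √((19/658 - 1507/423) - 1982) = √(-20927/5922 - 1982) = √(-11758331/5922) = I*√7736981798/1974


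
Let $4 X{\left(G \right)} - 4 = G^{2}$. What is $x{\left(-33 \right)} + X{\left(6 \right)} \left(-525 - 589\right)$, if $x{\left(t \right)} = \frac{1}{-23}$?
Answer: $- \frac{256221}{23} \approx -11140.0$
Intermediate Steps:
$x{\left(t \right)} = - \frac{1}{23}$
$X{\left(G \right)} = 1 + \frac{G^{2}}{4}$
$x{\left(-33 \right)} + X{\left(6 \right)} \left(-525 - 589\right) = - \frac{1}{23} + \left(1 + \frac{6^{2}}{4}\right) \left(-525 - 589\right) = - \frac{1}{23} + \left(1 + \frac{1}{4} \cdot 36\right) \left(-525 - 589\right) = - \frac{1}{23} + \left(1 + 9\right) \left(-1114\right) = - \frac{1}{23} + 10 \left(-1114\right) = - \frac{1}{23} - 11140 = - \frac{256221}{23}$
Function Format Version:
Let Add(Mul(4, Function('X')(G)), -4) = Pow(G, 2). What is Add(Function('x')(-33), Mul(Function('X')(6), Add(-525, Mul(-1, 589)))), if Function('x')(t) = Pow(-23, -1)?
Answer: Rational(-256221, 23) ≈ -11140.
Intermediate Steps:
Function('x')(t) = Rational(-1, 23)
Function('X')(G) = Add(1, Mul(Rational(1, 4), Pow(G, 2)))
Add(Function('x')(-33), Mul(Function('X')(6), Add(-525, Mul(-1, 589)))) = Add(Rational(-1, 23), Mul(Add(1, Mul(Rational(1, 4), Pow(6, 2))), Add(-525, Mul(-1, 589)))) = Add(Rational(-1, 23), Mul(Add(1, Mul(Rational(1, 4), 36)), Add(-525, -589))) = Add(Rational(-1, 23), Mul(Add(1, 9), -1114)) = Add(Rational(-1, 23), Mul(10, -1114)) = Add(Rational(-1, 23), -11140) = Rational(-256221, 23)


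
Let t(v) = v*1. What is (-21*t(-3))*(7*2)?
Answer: 882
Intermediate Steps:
t(v) = v
(-21*t(-3))*(7*2) = (-21*(-3))*(7*2) = 63*14 = 882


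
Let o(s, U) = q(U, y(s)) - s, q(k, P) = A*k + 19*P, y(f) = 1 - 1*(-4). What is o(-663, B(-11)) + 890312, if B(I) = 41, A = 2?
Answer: 891152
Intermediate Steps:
y(f) = 5 (y(f) = 1 + 4 = 5)
q(k, P) = 2*k + 19*P
o(s, U) = 95 - s + 2*U (o(s, U) = (2*U + 19*5) - s = (2*U + 95) - s = (95 + 2*U) - s = 95 - s + 2*U)
o(-663, B(-11)) + 890312 = (95 - 1*(-663) + 2*41) + 890312 = (95 + 663 + 82) + 890312 = 840 + 890312 = 891152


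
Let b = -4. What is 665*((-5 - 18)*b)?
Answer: 61180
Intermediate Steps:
665*((-5 - 18)*b) = 665*((-5 - 18)*(-4)) = 665*(-23*(-4)) = 665*92 = 61180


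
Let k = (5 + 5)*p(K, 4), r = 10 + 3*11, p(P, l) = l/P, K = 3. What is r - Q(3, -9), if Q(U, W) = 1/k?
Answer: 1717/40 ≈ 42.925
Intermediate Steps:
r = 43 (r = 10 + 33 = 43)
k = 40/3 (k = (5 + 5)*(4/3) = 10*(4*(⅓)) = 10*(4/3) = 40/3 ≈ 13.333)
Q(U, W) = 3/40 (Q(U, W) = 1/(40/3) = 3/40)
r - Q(3, -9) = 43 - 1*3/40 = 43 - 3/40 = 1717/40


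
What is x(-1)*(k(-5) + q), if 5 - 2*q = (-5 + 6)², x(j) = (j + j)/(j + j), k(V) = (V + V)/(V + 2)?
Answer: 16/3 ≈ 5.3333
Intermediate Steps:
k(V) = 2*V/(2 + V) (k(V) = (2*V)/(2 + V) = 2*V/(2 + V))
x(j) = 1 (x(j) = (2*j)/((2*j)) = (2*j)*(1/(2*j)) = 1)
q = 2 (q = 5/2 - (-5 + 6)²/2 = 5/2 - ½*1² = 5/2 - ½*1 = 5/2 - ½ = 2)
x(-1)*(k(-5) + q) = 1*(2*(-5)/(2 - 5) + 2) = 1*(2*(-5)/(-3) + 2) = 1*(2*(-5)*(-⅓) + 2) = 1*(10/3 + 2) = 1*(16/3) = 16/3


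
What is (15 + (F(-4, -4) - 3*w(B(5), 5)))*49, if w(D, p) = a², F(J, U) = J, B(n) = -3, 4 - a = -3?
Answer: -6664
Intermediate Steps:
a = 7 (a = 4 - 1*(-3) = 4 + 3 = 7)
w(D, p) = 49 (w(D, p) = 7² = 49)
(15 + (F(-4, -4) - 3*w(B(5), 5)))*49 = (15 + (-4 - 3*49))*49 = (15 + (-4 - 147))*49 = (15 - 151)*49 = -136*49 = -6664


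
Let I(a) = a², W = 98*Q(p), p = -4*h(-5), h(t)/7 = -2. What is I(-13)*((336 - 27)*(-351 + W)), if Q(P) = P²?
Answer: 16030645917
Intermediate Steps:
h(t) = -14 (h(t) = 7*(-2) = -14)
p = 56 (p = -4*(-14) = 56)
W = 307328 (W = 98*56² = 98*3136 = 307328)
I(-13)*((336 - 27)*(-351 + W)) = (-13)²*((336 - 27)*(-351 + 307328)) = 169*(309*306977) = 169*94855893 = 16030645917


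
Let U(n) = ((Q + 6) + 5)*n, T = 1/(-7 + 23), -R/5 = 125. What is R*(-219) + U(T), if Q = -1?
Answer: 1095005/8 ≈ 1.3688e+5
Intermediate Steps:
R = -625 (R = -5*125 = -625)
T = 1/16 ≈ 0.062500
U(n) = 10*n (U(n) = ((-1 + 6) + 5)*n = (5 + 5)*n = 10*n)
R*(-219) + U(T) = -625*(-219) + 10*(1/16) = 136875 + 5/8 = 1095005/8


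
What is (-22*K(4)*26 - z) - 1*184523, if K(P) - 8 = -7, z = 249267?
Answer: -434362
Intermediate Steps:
K(P) = 1 (K(P) = 8 - 7 = 1)
(-22*K(4)*26 - z) - 1*184523 = (-22*1*26 - 1*249267) - 1*184523 = (-22*26 - 249267) - 184523 = (-572 - 249267) - 184523 = -249839 - 184523 = -434362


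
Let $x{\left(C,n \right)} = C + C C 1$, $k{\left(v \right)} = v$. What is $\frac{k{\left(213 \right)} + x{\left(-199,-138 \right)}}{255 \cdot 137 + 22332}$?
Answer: $\frac{13205}{19089} \approx 0.69176$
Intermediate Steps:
$x{\left(C,n \right)} = C + C^{2}$ ($x{\left(C,n \right)} = C + C^{2} \cdot 1 = C + C^{2}$)
$\frac{k{\left(213 \right)} + x{\left(-199,-138 \right)}}{255 \cdot 137 + 22332} = \frac{213 - 199 \left(1 - 199\right)}{255 \cdot 137 + 22332} = \frac{213 - -39402}{34935 + 22332} = \frac{213 + 39402}{57267} = 39615 \cdot \frac{1}{57267} = \frac{13205}{19089}$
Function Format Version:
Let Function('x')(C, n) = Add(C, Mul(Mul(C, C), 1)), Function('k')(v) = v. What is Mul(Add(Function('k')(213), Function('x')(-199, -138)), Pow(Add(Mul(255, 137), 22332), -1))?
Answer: Rational(13205, 19089) ≈ 0.69176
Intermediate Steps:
Function('x')(C, n) = Add(C, Pow(C, 2)) (Function('x')(C, n) = Add(C, Mul(Pow(C, 2), 1)) = Add(C, Pow(C, 2)))
Mul(Add(Function('k')(213), Function('x')(-199, -138)), Pow(Add(Mul(255, 137), 22332), -1)) = Mul(Add(213, Mul(-199, Add(1, -199))), Pow(Add(Mul(255, 137), 22332), -1)) = Mul(Add(213, Mul(-199, -198)), Pow(Add(34935, 22332), -1)) = Mul(Add(213, 39402), Pow(57267, -1)) = Mul(39615, Rational(1, 57267)) = Rational(13205, 19089)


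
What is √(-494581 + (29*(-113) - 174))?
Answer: 4*I*√31127 ≈ 705.71*I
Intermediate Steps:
√(-494581 + (29*(-113) - 174)) = √(-494581 + (-3277 - 174)) = √(-494581 - 3451) = √(-498032) = 4*I*√31127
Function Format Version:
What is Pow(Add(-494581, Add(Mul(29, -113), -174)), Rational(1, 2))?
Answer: Mul(4, I, Pow(31127, Rational(1, 2))) ≈ Mul(705.71, I)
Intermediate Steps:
Pow(Add(-494581, Add(Mul(29, -113), -174)), Rational(1, 2)) = Pow(Add(-494581, Add(-3277, -174)), Rational(1, 2)) = Pow(Add(-494581, -3451), Rational(1, 2)) = Pow(-498032, Rational(1, 2)) = Mul(4, I, Pow(31127, Rational(1, 2)))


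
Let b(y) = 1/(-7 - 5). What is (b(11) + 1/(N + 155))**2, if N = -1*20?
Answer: 1681/291600 ≈ 0.0057647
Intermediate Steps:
N = -20
b(y) = -1/12 (b(y) = 1/(-12) = -1/12)
(b(11) + 1/(N + 155))**2 = (-1/12 + 1/(-20 + 155))**2 = (-1/12 + 1/135)**2 = (-41/540)**2 = 1681/291600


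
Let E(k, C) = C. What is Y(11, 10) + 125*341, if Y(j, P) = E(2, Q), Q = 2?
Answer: 42627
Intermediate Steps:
Y(j, P) = 2
Y(11, 10) + 125*341 = 2 + 125*341 = 2 + 42625 = 42627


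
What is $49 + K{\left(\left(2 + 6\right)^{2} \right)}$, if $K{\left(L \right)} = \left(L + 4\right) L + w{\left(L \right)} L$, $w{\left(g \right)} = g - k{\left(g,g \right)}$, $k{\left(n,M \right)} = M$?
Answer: $4401$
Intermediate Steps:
$w{\left(g \right)} = 0$ ($w{\left(g \right)} = g - g = 0$)
$K{\left(L \right)} = L \left(4 + L\right)$ ($K{\left(L \right)} = \left(L + 4\right) L + 0 L = \left(4 + L\right) L + 0 = L \left(4 + L\right) + 0 = L \left(4 + L\right)$)
$49 + K{\left(\left(2 + 6\right)^{2} \right)} = 49 + \left(2 + 6\right)^{2} \left(4 + \left(2 + 6\right)^{2}\right) = 49 + 8^{2} \left(4 + 8^{2}\right) = 49 + 64 \left(4 + 64\right) = 49 + 64 \cdot 68 = 49 + 4352 = 4401$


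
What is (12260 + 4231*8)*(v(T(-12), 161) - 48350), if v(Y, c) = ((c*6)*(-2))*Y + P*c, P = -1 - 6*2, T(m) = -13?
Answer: -1167777316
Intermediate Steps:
P = -13 (P = -1 - 12 = -13)
v(Y, c) = -13*c - 12*Y*c (v(Y, c) = ((c*6)*(-2))*Y - 13*c = ((6*c)*(-2))*Y - 13*c = (-12*c)*Y - 13*c = -12*Y*c - 13*c = -13*c - 12*Y*c)
(12260 + 4231*8)*(v(T(-12), 161) - 48350) = (12260 + 4231*8)*(-1*161*(13 + 12*(-13)) - 48350) = (12260 + 33848)*(-1*161*(13 - 156) - 48350) = 46108*(-1*161*(-143) - 48350) = 46108*(23023 - 48350) = 46108*(-25327) = -1167777316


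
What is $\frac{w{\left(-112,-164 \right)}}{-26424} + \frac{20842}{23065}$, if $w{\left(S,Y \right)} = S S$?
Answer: $\frac{32675206}{76183695} \approx 0.4289$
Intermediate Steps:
$w{\left(S,Y \right)} = S^{2}$
$\frac{w{\left(-112,-164 \right)}}{-26424} + \frac{20842}{23065} = \frac{\left(-112\right)^{2}}{-26424} + \frac{20842}{23065} = 12544 \left(- \frac{1}{26424}\right) + 20842 \cdot \frac{1}{23065} = - \frac{1568}{3303} + \frac{20842}{23065} = \frac{32675206}{76183695}$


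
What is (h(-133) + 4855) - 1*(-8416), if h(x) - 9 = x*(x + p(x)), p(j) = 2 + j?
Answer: 48392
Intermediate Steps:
h(x) = 9 + x*(2 + 2*x) (h(x) = 9 + x*(x + (2 + x)) = 9 + x*(2 + 2*x))
(h(-133) + 4855) - 1*(-8416) = ((9 + (-133)² - 133*(2 - 133)) + 4855) - 1*(-8416) = ((9 + 17689 - 133*(-131)) + 4855) + 8416 = ((9 + 17689 + 17423) + 4855) + 8416 = (35121 + 4855) + 8416 = 39976 + 8416 = 48392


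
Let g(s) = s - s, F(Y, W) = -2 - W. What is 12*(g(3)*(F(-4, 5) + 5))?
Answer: 0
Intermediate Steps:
g(s) = 0
12*(g(3)*(F(-4, 5) + 5)) = 12*(0*((-2 - 1*5) + 5)) = 12*(0*((-2 - 5) + 5)) = 12*(0*(-7 + 5)) = 12*(0*(-2)) = 12*0 = 0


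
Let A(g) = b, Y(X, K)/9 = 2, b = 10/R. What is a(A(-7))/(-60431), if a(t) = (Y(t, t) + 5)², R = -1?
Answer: -529/60431 ≈ -0.0087538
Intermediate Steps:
b = -10 (b = 10/(-1) = 10*(-1) = -10)
Y(X, K) = 18 (Y(X, K) = 9*2 = 18)
A(g) = -10
a(t) = 529 (a(t) = (18 + 5)² = 23² = 529)
a(A(-7))/(-60431) = 529/(-60431) = 529*(-1/60431) = -529/60431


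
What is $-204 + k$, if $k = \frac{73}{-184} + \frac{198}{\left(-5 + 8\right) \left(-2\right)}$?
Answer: $- \frac{43681}{184} \approx -237.4$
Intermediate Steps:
$k = - \frac{6145}{184}$ ($k = 73 \left(- \frac{1}{184}\right) + \frac{198}{3 \left(-2\right)} = - \frac{73}{184} + \frac{198}{-6} = - \frac{73}{184} + 198 \left(- \frac{1}{6}\right) = - \frac{73}{184} - 33 = - \frac{6145}{184} \approx -33.397$)
$-204 + k = -204 - \frac{6145}{184} = - \frac{43681}{184}$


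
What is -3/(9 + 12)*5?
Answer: -5/7 ≈ -0.71429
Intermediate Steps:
-3/(9 + 12)*5 = -3/21*5 = -3*1/21*5 = -⅐*5 = -5/7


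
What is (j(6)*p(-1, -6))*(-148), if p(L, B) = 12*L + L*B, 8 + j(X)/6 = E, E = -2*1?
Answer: -53280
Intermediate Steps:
E = -2
j(X) = -60 (j(X) = -48 + 6*(-2) = -48 - 12 = -60)
p(L, B) = 12*L + B*L
(j(6)*p(-1, -6))*(-148) = -(-60)*(12 - 6)*(-148) = -(-60)*6*(-148) = -60*(-6)*(-148) = 360*(-148) = -53280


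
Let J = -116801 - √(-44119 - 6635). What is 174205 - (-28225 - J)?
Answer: 85629 - I*√50754 ≈ 85629.0 - 225.29*I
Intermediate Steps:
J = -116801 - I*√50754 (J = -116801 - √(-50754) = -116801 - I*√50754 ≈ -1.168e+5 - 225.29*I)
174205 - (-28225 - J) = 174205 - (-28225 - (-116801 - I*√50754)) = 174205 - (-28225 + (116801 + I*√50754)) = 174205 - (88576 + I*√50754) = 174205 + (-88576 - I*√50754) = 85629 - I*√50754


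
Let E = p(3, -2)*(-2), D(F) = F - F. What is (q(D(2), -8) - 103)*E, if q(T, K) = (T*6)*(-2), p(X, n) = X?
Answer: 618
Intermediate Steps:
D(F) = 0
q(T, K) = -12*T (q(T, K) = (6*T)*(-2) = -12*T)
E = -6 (E = 3*(-2) = -6)
(q(D(2), -8) - 103)*E = (-12*0 - 103)*(-6) = (0 - 103)*(-6) = -103*(-6) = 618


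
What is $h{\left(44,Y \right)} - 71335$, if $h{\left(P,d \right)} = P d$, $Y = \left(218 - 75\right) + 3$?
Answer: $-64911$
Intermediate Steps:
$Y = 146$ ($Y = 143 + 3 = 146$)
$h{\left(44,Y \right)} - 71335 = 44 \cdot 146 - 71335 = 6424 - 71335 = -64911$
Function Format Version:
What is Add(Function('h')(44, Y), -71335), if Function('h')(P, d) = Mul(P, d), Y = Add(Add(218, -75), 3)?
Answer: -64911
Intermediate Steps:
Y = 146 (Y = Add(143, 3) = 146)
Add(Function('h')(44, Y), -71335) = Add(Mul(44, 146), -71335) = Add(6424, -71335) = -64911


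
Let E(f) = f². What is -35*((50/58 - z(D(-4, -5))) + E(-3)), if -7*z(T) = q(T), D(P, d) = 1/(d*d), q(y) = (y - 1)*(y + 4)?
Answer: -1180954/3625 ≈ -325.78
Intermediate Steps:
q(y) = (-1 + y)*(4 + y)
D(P, d) = d⁻² (D(P, d) = 1/(d²) = d⁻²)
z(T) = 4/7 - 3*T/7 - T²/7 (z(T) = -(-4 + T² + 3*T)/7 = 4/7 - 3*T/7 - T²/7)
-35*((50/58 - z(D(-4, -5))) + E(-3)) = -35*((50/58 - (4/7 - 3/7/(-5)² - ((-5)⁻²)²/7)) + (-3)²) = -35*((50*(1/58) - (4/7 - 3/7*1/25 - (1/25)²/7)) + 9) = -35*((25/29 - (4/7 - 3/175 - ⅐*1/625)) + 9) = -35*((25/29 - (4/7 - 3/175 - 1/4375)) + 9) = -35*((25/29 - 1*2424/4375) + 9) = -35*((25/29 - 2424/4375) + 9) = -35*(39079/126875 + 9) = -35*1180954/126875 = -1180954/3625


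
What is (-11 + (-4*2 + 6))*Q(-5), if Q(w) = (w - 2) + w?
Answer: 156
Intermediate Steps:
Q(w) = -2 + 2*w (Q(w) = (-2 + w) + w = -2 + 2*w)
(-11 + (-4*2 + 6))*Q(-5) = (-11 + (-4*2 + 6))*(-2 + 2*(-5)) = (-11 + (-8 + 6))*(-2 - 10) = (-11 - 2)*(-12) = -13*(-12) = 156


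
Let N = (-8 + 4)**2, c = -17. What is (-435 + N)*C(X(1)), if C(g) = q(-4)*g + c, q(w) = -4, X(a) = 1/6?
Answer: 22207/3 ≈ 7402.3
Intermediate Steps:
X(a) = 1/6
C(g) = -17 - 4*g (C(g) = -4*g - 17 = -17 - 4*g)
N = 16 (N = (-4)**2 = 16)
(-435 + N)*C(X(1)) = (-435 + 16)*(-17 - 4*1/6) = -419*(-17 - 2/3) = -419*(-53/3) = 22207/3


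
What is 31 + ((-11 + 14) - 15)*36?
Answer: -401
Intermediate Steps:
31 + ((-11 + 14) - 15)*36 = 31 + (3 - 15)*36 = 31 - 12*36 = 31 - 432 = -401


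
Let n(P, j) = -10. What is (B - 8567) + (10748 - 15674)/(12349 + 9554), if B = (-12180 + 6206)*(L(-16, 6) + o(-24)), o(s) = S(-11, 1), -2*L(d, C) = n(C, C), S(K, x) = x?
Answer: -324246353/7301 ≈ -44411.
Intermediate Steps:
L(d, C) = 5 (L(d, C) = -½*(-10) = 5)
o(s) = 1
B = -35844 (B = (-12180 + 6206)*(5 + 1) = -5974*6 = -35844)
(B - 8567) + (10748 - 15674)/(12349 + 9554) = (-35844 - 8567) + (10748 - 15674)/(12349 + 9554) = -44411 - 4926/21903 = -44411 - 4926*1/21903 = -44411 - 1642/7301 = -324246353/7301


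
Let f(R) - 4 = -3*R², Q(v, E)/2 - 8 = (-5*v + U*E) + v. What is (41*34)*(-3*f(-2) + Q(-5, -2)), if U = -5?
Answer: 139400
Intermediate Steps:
Q(v, E) = 16 - 10*E - 8*v (Q(v, E) = 16 + 2*((-5*v - 5*E) + v) = 16 + 2*((-5*E - 5*v) + v) = 16 + 2*(-5*E - 4*v) = 16 + (-10*E - 8*v) = 16 - 10*E - 8*v)
f(R) = 4 - 3*R²
(41*34)*(-3*f(-2) + Q(-5, -2)) = (41*34)*(-3*(4 - 3*(-2)²) + (16 - 10*(-2) - 8*(-5))) = 1394*(-3*(4 - 3*4) + (16 + 20 + 40)) = 1394*(-3*(4 - 12) + 76) = 1394*(-3*(-8) + 76) = 1394*(24 + 76) = 1394*100 = 139400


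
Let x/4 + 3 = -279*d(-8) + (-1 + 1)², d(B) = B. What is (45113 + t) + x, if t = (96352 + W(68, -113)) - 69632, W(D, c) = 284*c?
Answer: 48657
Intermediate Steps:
x = 8916 (x = -12 + 4*(-279*(-8) + (-1 + 1)²) = -12 + 4*(2232 + 0²) = -12 + 4*(2232 + 0) = -12 + 4*2232 = -12 + 8928 = 8916)
t = -5372 (t = (96352 + 284*(-113)) - 69632 = (96352 - 32092) - 69632 = 64260 - 69632 = -5372)
(45113 + t) + x = (45113 - 5372) + 8916 = 39741 + 8916 = 48657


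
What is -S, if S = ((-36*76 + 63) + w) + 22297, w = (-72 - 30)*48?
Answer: -14728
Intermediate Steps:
w = -4896 (w = -102*48 = -4896)
S = 14728 (S = ((-36*76 + 63) - 4896) + 22297 = ((-2736 + 63) - 4896) + 22297 = (-2673 - 4896) + 22297 = -7569 + 22297 = 14728)
-S = -1*14728 = -14728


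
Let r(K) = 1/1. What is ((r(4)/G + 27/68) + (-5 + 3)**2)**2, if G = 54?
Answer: 65723449/3370896 ≈ 19.497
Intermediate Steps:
r(K) = 1
((r(4)/G + 27/68) + (-5 + 3)**2)**2 = ((1/54 + 27/68) + (-5 + 3)**2)**2 = ((1*(1/54) + 27*(1/68)) + (-2)**2)**2 = ((1/54 + 27/68) + 4)**2 = (763/1836 + 4)**2 = (8107/1836)**2 = 65723449/3370896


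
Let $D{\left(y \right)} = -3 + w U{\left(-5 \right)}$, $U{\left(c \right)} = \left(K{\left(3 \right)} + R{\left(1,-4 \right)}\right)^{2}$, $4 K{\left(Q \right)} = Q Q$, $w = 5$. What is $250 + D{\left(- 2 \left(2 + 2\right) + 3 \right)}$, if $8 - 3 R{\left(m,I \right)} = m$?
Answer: $\frac{50693}{144} \approx 352.03$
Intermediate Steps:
$R{\left(m,I \right)} = \frac{8}{3} - \frac{m}{3}$
$K{\left(Q \right)} = \frac{Q^{2}}{4}$ ($K{\left(Q \right)} = \frac{Q Q}{4} = \frac{Q^{2}}{4}$)
$U{\left(c \right)} = \frac{3025}{144}$ ($U{\left(c \right)} = \left(\frac{3^{2}}{4} + \left(\frac{8}{3} - \frac{1}{3}\right)\right)^{2} = \left(\frac{1}{4} \cdot 9 + \left(\frac{8}{3} - \frac{1}{3}\right)\right)^{2} = \left(\frac{9}{4} + \frac{7}{3}\right)^{2} = \left(\frac{55}{12}\right)^{2} = \frac{3025}{144}$)
$D{\left(y \right)} = \frac{14693}{144}$ ($D{\left(y \right)} = -3 + 5 \cdot \frac{3025}{144} = -3 + \frac{15125}{144} = \frac{14693}{144}$)
$250 + D{\left(- 2 \left(2 + 2\right) + 3 \right)} = 250 + \frac{14693}{144} = \frac{50693}{144}$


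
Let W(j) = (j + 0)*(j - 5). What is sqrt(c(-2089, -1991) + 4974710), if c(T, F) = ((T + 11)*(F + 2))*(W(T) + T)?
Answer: 2*sqrt(4517811669761) ≈ 4.2510e+6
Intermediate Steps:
W(j) = j*(-5 + j)
c(T, F) = (2 + F)*(11 + T)*(T + T*(-5 + T)) (c(T, F) = ((T + 11)*(F + 2))*(T*(-5 + T) + T) = ((11 + T)*(2 + F))*(T + T*(-5 + T)) = ((2 + F)*(11 + T))*(T + T*(-5 + T)) = (2 + F)*(11 + T)*(T + T*(-5 + T)))
sqrt(c(-2089, -1991) + 4974710) = sqrt(-2089*(-88 - 44*(-1991) + 2*(-2089)**2 + 14*(-2089) - 1991*(-2089)**2 + 7*(-1991)*(-2089)) + 4974710) = sqrt(-2089*(-88 + 87604 + 2*4363921 - 29246 - 1991*4363921 + 29114393) + 4974710) = sqrt(-2089*(-88 + 87604 + 8727842 - 29246 - 8688566711 + 29114393) + 4974710) = sqrt(-2089*(-8650666206) + 4974710) = sqrt(18071241704334 + 4974710) = sqrt(18071246679044) = 2*sqrt(4517811669761)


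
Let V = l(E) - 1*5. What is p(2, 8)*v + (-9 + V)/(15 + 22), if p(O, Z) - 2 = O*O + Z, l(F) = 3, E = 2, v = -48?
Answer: -24875/37 ≈ -672.30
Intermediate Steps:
p(O, Z) = 2 + Z + O² (p(O, Z) = 2 + (O*O + Z) = 2 + (O² + Z) = 2 + (Z + O²) = 2 + Z + O²)
V = -2 (V = 3 - 1*5 = 3 - 5 = -2)
p(2, 8)*v + (-9 + V)/(15 + 22) = (2 + 8 + 2²)*(-48) + (-9 - 2)/(15 + 22) = (2 + 8 + 4)*(-48) - 11/37 = 14*(-48) - 11*1/37 = -672 - 11/37 = -24875/37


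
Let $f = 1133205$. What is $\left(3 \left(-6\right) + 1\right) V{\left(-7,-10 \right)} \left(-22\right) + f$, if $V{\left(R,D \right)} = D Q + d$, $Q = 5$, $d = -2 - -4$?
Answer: $1115253$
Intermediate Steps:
$d = 2$ ($d = -2 + 4 = 2$)
$V{\left(R,D \right)} = 2 + 5 D$ ($V{\left(R,D \right)} = D 5 + 2 = 5 D + 2 = 2 + 5 D$)
$\left(3 \left(-6\right) + 1\right) V{\left(-7,-10 \right)} \left(-22\right) + f = \left(3 \left(-6\right) + 1\right) \left(2 + 5 \left(-10\right)\right) \left(-22\right) + 1133205 = \left(-18 + 1\right) \left(2 - 50\right) \left(-22\right) + 1133205 = \left(-17\right) \left(-48\right) \left(-22\right) + 1133205 = 816 \left(-22\right) + 1133205 = -17952 + 1133205 = 1115253$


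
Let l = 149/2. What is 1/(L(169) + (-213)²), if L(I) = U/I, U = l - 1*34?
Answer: 338/15334803 ≈ 2.2041e-5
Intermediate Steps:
l = 149/2 (l = 149*(½) = 149/2 ≈ 74.500)
U = 81/2 (U = 149/2 - 1*34 = 149/2 - 34 = 81/2 ≈ 40.500)
L(I) = 81/(2*I)
1/(L(169) + (-213)²) = 1/((81/2)/169 + (-213)²) = 1/((81/2)*(1/169) + 45369) = 1/(81/338 + 45369) = 1/(15334803/338) = 338/15334803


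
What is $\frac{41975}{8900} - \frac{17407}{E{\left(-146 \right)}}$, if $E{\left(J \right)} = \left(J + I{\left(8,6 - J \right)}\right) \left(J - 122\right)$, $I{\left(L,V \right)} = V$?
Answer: $\frac{2224181}{143112} \approx 15.542$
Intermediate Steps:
$E{\left(J \right)} = -732 + 6 J$ ($E{\left(J \right)} = \left(J - \left(-6 + J\right)\right) \left(J - 122\right) = 6 \left(-122 + J\right) = -732 + 6 J$)
$\frac{41975}{8900} - \frac{17407}{E{\left(-146 \right)}} = \frac{41975}{8900} - \frac{17407}{-732 + 6 \left(-146\right)} = 41975 \cdot \frac{1}{8900} - \frac{17407}{-732 - 876} = \frac{1679}{356} - \frac{17407}{-1608} = \frac{1679}{356} - - \frac{17407}{1608} = \frac{1679}{356} + \frac{17407}{1608} = \frac{2224181}{143112}$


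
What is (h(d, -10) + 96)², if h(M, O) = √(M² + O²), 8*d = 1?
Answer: (768 + √6401)²/64 ≈ 11236.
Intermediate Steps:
d = ⅛ (d = (⅛)*1 = ⅛ ≈ 0.12500)
(h(d, -10) + 96)² = (√((⅛)² + (-10)²) + 96)² = (√(1/64 + 100) + 96)² = (√(6401/64) + 96)² = (√6401/8 + 96)² = (96 + √6401/8)²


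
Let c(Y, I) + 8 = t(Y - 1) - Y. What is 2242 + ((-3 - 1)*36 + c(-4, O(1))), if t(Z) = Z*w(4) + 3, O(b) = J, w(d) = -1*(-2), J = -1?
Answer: 2087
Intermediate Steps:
w(d) = 2
O(b) = -1
t(Z) = 3 + 2*Z (t(Z) = Z*2 + 3 = 2*Z + 3 = 3 + 2*Z)
c(Y, I) = -7 + Y (c(Y, I) = -8 + ((3 + 2*(Y - 1)) - Y) = -8 + ((3 + 2*(-1 + Y)) - Y) = -8 + ((3 + (-2 + 2*Y)) - Y) = -8 + ((1 + 2*Y) - Y) = -8 + (1 + Y) = -7 + Y)
2242 + ((-3 - 1)*36 + c(-4, O(1))) = 2242 + ((-3 - 1)*36 + (-7 - 4)) = 2242 + (-4*36 - 11) = 2242 + (-144 - 11) = 2242 - 155 = 2087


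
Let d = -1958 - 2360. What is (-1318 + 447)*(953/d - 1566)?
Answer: 5890521611/4318 ≈ 1.3642e+6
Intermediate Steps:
d = -4318
(-1318 + 447)*(953/d - 1566) = (-1318 + 447)*(953/(-4318) - 1566) = -871*(953*(-1/4318) - 1566) = -871*(-953/4318 - 1566) = -871*(-6762941/4318) = 5890521611/4318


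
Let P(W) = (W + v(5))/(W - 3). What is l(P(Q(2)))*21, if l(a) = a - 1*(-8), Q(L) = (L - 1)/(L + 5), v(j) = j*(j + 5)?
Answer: -4011/20 ≈ -200.55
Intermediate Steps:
v(j) = j*(5 + j)
Q(L) = (-1 + L)/(5 + L)
P(W) = (50 + W)/(-3 + W) (P(W) = (W + 5*(5 + 5))/(W - 3) = (W + 5*10)/(-3 + W) = (W + 50)/(-3 + W) = (50 + W)/(-3 + W))
l(a) = 8 + a (l(a) = a + 8 = 8 + a)
l(P(Q(2)))*21 = (8 + (50 + (-1 + 2)/(5 + 2))/(-3 + (-1 + 2)/(5 + 2)))*21 = (8 + (50 + 1/7)/(-3 + 1/7))*21 = (8 + (50 + (⅐)*1)/(-3 + (⅐)*1))*21 = (8 + (50 + ⅐)/(-3 + ⅐))*21 = (8 + (351/7)/(-20/7))*21 = (8 - 7/20*351/7)*21 = (8 - 351/20)*21 = -191/20*21 = -4011/20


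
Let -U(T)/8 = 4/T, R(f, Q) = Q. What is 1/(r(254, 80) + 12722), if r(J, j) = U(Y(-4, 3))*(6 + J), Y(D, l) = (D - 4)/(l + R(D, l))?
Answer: 1/18962 ≈ 5.2737e-5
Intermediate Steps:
Y(D, l) = (-4 + D)/(2*l) (Y(D, l) = (D - 4)/(l + l) = (-4 + D)/((2*l)) = (-4 + D)*(1/(2*l)) = (-4 + D)/(2*l))
U(T) = -32/T
r(J, j) = 144 + 24*J (r(J, j) = (-32*6/(-4 - 4))*(6 + J) = (-32/((½)*(⅓)*(-8)))*(6 + J) = (-32/(-4/3))*(6 + J) = (-32*(-¾))*(6 + J) = 24*(6 + J) = 144 + 24*J)
1/(r(254, 80) + 12722) = 1/((144 + 24*254) + 12722) = 1/((144 + 6096) + 12722) = 1/(6240 + 12722) = 1/18962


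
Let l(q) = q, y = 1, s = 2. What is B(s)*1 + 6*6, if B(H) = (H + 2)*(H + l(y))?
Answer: 48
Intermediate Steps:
B(H) = (1 + H)*(2 + H) (B(H) = (H + 2)*(H + 1) = (2 + H)*(1 + H) = (1 + H)*(2 + H))
B(s)*1 + 6*6 = (2 + 2² + 3*2)*1 + 6*6 = (2 + 4 + 6)*1 + 36 = 12*1 + 36 = 12 + 36 = 48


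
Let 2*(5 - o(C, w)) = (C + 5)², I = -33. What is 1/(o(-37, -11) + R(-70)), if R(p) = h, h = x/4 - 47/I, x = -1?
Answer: -132/66769 ≈ -0.0019770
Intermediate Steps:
o(C, w) = 5 - (5 + C)²/2 (o(C, w) = 5 - (C + 5)²/2 = 5 - (5 + C)²/2)
h = 155/132 (h = -1/4 - 47/(-33) = -1*¼ - 47*(-1/33) = -¼ + 47/33 = 155/132 ≈ 1.1742)
R(p) = 155/132
1/(o(-37, -11) + R(-70)) = 1/((5 - (5 - 37)²/2) + 155/132) = 1/((5 - ½*(-32)²) + 155/132) = 1/((5 - ½*1024) + 155/132) = 1/((5 - 512) + 155/132) = 1/(-507 + 155/132) = 1/(-66769/132) = -132/66769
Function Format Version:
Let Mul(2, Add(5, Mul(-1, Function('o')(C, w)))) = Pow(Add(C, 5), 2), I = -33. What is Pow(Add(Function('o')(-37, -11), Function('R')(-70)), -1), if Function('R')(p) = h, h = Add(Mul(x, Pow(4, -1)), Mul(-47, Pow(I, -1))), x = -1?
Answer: Rational(-132, 66769) ≈ -0.0019770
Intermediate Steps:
Function('o')(C, w) = Add(5, Mul(Rational(-1, 2), Pow(Add(5, C), 2))) (Function('o')(C, w) = Add(5, Mul(Rational(-1, 2), Pow(Add(C, 5), 2))) = Add(5, Mul(Rational(-1, 2), Pow(Add(5, C), 2))))
h = Rational(155, 132) (h = Add(Mul(-1, Pow(4, -1)), Mul(-47, Pow(-33, -1))) = Add(Mul(-1, Rational(1, 4)), Mul(-47, Rational(-1, 33))) = Add(Rational(-1, 4), Rational(47, 33)) = Rational(155, 132) ≈ 1.1742)
Function('R')(p) = Rational(155, 132)
Pow(Add(Function('o')(-37, -11), Function('R')(-70)), -1) = Pow(Add(Add(5, Mul(Rational(-1, 2), Pow(Add(5, -37), 2))), Rational(155, 132)), -1) = Pow(Add(Add(5, Mul(Rational(-1, 2), Pow(-32, 2))), Rational(155, 132)), -1) = Pow(Add(Add(5, Mul(Rational(-1, 2), 1024)), Rational(155, 132)), -1) = Pow(Add(Add(5, -512), Rational(155, 132)), -1) = Pow(Add(-507, Rational(155, 132)), -1) = Pow(Rational(-66769, 132), -1) = Rational(-132, 66769)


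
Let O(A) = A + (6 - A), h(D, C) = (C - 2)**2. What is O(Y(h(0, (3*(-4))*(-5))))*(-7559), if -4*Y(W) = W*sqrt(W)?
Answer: -45354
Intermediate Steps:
h(D, C) = (-2 + C)**2
Y(W) = -W**(3/2)/4 (Y(W) = -W*sqrt(W)/4 = -W**(3/2)/4)
O(A) = 6
O(Y(h(0, (3*(-4))*(-5))))*(-7559) = 6*(-7559) = -45354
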